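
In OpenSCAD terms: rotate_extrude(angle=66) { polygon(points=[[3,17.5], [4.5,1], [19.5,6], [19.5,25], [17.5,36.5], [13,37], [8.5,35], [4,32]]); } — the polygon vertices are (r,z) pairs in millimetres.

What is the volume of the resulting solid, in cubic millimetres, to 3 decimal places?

Profile (r,z), 8 vertices: (3,17.5) (4.5,1) (19.5,6) (19.5,25) (17.5,36.5) (13,37) (8.5,35) (4,32)
edge 0: (3,17.5)→(4.5,1)  cross = 3·1 − 4.5·17.5 = -75.7500; (r_i+r_j)·cross = 7.5·-75.7500 = -568.1250
edge 1: (4.5,1)→(19.5,6)  cross = 4.5·6 − 19.5·1 = 7.5000; (r_i+r_j)·cross = 24·7.5000 = 180.0000
edge 2: (19.5,6)→(19.5,25)  cross = 19.5·25 − 19.5·6 = 370.5000; (r_i+r_j)·cross = 39·370.5000 = 14449.5000
edge 3: (19.5,25)→(17.5,36.5)  cross = 19.5·36.5 − 17.5·25 = 274.2500; (r_i+r_j)·cross = 37·274.2500 = 10147.2500
edge 4: (17.5,36.5)→(13,37)  cross = 17.5·37 − 13·36.5 = 173.0000; (r_i+r_j)·cross = 30.5·173.0000 = 5276.5000
edge 5: (13,37)→(8.5,35)  cross = 13·35 − 8.5·37 = 140.5000; (r_i+r_j)·cross = 21.5·140.5000 = 3020.7500
edge 6: (8.5,35)→(4,32)  cross = 8.5·32 − 4·35 = 132.0000; (r_i+r_j)·cross = 12.5·132.0000 = 1650.0000
edge 7: (4,32)→(3,17.5)  cross = 4·17.5 − 3·32 = -26.0000; (r_i+r_j)·cross = 7·-26.0000 = -182.0000
Σcross = 996.0000 → A = |Σcross|/2 = 498.0000 mm²
Σ(r_i+r_j)·cross = 33973.8750 → first moment M = |Σ|/6 = 5662.3125
R_c = M/A = 5662.3125/498.0000 = 11.3701 mm
θ = 66° = 1.151917 rad
V = θ·R_c·A = 1.151917·11.3701·498.0000 = 6522.516 mm³

Volume = 6522.516 mm³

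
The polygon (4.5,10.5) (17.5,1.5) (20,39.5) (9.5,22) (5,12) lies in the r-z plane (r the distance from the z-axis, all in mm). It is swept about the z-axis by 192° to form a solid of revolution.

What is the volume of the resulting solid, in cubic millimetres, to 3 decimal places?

Volume = 12765.617 mm³

Profile (r,z), 5 vertices: (4.5,10.5) (17.5,1.5) (20,39.5) (9.5,22) (5,12)
edge 0: (4.5,10.5)→(17.5,1.5)  cross = 4.5·1.5 − 17.5·10.5 = -177.0000; (r_i+r_j)·cross = 22·-177.0000 = -3894.0000
edge 1: (17.5,1.5)→(20,39.5)  cross = 17.5·39.5 − 20·1.5 = 661.2500; (r_i+r_j)·cross = 37.5·661.2500 = 24796.8750
edge 2: (20,39.5)→(9.5,22)  cross = 20·22 − 9.5·39.5 = 64.7500; (r_i+r_j)·cross = 29.5·64.7500 = 1910.1250
edge 3: (9.5,22)→(5,12)  cross = 9.5·12 − 5·22 = 4.0000; (r_i+r_j)·cross = 14.5·4.0000 = 58.0000
edge 4: (5,12)→(4.5,10.5)  cross = 5·10.5 − 4.5·12 = -1.5000; (r_i+r_j)·cross = 9.5·-1.5000 = -14.2500
Σcross = 551.5000 → A = |Σcross|/2 = 275.7500 mm²
Σ(r_i+r_j)·cross = 22856.7500 → first moment M = |Σ|/6 = 3809.4583
R_c = M/A = 3809.4583/275.7500 = 13.8149 mm
θ = 192° = 3.351032 rad
V = θ·R_c·A = 3.351032·13.8149·275.7500 = 12765.617 mm³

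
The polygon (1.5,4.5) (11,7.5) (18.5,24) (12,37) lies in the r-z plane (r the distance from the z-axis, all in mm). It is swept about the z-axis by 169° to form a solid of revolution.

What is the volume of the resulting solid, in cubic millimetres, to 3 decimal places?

Volume = 7516.458 mm³

Profile (r,z), 4 vertices: (1.5,4.5) (11,7.5) (18.5,24) (12,37)
edge 0: (1.5,4.5)→(11,7.5)  cross = 1.5·7.5 − 11·4.5 = -38.2500; (r_i+r_j)·cross = 12.5·-38.2500 = -478.1250
edge 1: (11,7.5)→(18.5,24)  cross = 11·24 − 18.5·7.5 = 125.2500; (r_i+r_j)·cross = 29.5·125.2500 = 3694.8750
edge 2: (18.5,24)→(12,37)  cross = 18.5·37 − 12·24 = 396.5000; (r_i+r_j)·cross = 30.5·396.5000 = 12093.2500
edge 3: (12,37)→(1.5,4.5)  cross = 12·4.5 − 1.5·37 = -1.5000; (r_i+r_j)·cross = 13.5·-1.5000 = -20.2500
Σcross = 482.0000 → A = |Σcross|/2 = 241.0000 mm²
Σ(r_i+r_j)·cross = 15289.7500 → first moment M = |Σ|/6 = 2548.2917
R_c = M/A = 2548.2917/241.0000 = 10.5738 mm
θ = 169° = 2.949606 rad
V = θ·R_c·A = 2.949606·10.5738·241.0000 = 7516.458 mm³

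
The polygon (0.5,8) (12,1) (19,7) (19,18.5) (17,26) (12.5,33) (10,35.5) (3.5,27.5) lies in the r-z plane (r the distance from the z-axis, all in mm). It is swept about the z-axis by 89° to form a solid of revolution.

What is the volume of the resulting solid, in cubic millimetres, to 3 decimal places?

Profile (r,z), 8 vertices: (0.5,8) (12,1) (19,7) (19,18.5) (17,26) (12.5,33) (10,35.5) (3.5,27.5)
edge 0: (0.5,8)→(12,1)  cross = 0.5·1 − 12·8 = -95.5000; (r_i+r_j)·cross = 12.5·-95.5000 = -1193.7500
edge 1: (12,1)→(19,7)  cross = 12·7 − 19·1 = 65.0000; (r_i+r_j)·cross = 31·65.0000 = 2015.0000
edge 2: (19,7)→(19,18.5)  cross = 19·18.5 − 19·7 = 218.5000; (r_i+r_j)·cross = 38·218.5000 = 8303.0000
edge 3: (19,18.5)→(17,26)  cross = 19·26 − 17·18.5 = 179.5000; (r_i+r_j)·cross = 36·179.5000 = 6462.0000
edge 4: (17,26)→(12.5,33)  cross = 17·33 − 12.5·26 = 236.0000; (r_i+r_j)·cross = 29.5·236.0000 = 6962.0000
edge 5: (12.5,33)→(10,35.5)  cross = 12.5·35.5 − 10·33 = 113.7500; (r_i+r_j)·cross = 22.5·113.7500 = 2559.3750
edge 6: (10,35.5)→(3.5,27.5)  cross = 10·27.5 − 3.5·35.5 = 150.7500; (r_i+r_j)·cross = 13.5·150.7500 = 2035.1250
edge 7: (3.5,27.5)→(0.5,8)  cross = 3.5·8 − 0.5·27.5 = 14.2500; (r_i+r_j)·cross = 4·14.2500 = 57.0000
Σcross = 882.2500 → A = |Σcross|/2 = 441.1250 mm²
Σ(r_i+r_j)·cross = 27199.7500 → first moment M = |Σ|/6 = 4533.2917
R_c = M/A = 4533.2917/441.1250 = 10.2767 mm
θ = 89° = 1.553343 rad
V = θ·R_c·A = 1.553343·10.2767·441.1250 = 7041.757 mm³

Volume = 7041.757 mm³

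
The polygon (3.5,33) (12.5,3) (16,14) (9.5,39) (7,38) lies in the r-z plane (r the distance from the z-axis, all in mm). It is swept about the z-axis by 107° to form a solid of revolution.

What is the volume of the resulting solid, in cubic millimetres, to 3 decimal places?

Volume = 3793.831 mm³

Profile (r,z), 5 vertices: (3.5,33) (12.5,3) (16,14) (9.5,39) (7,38)
edge 0: (3.5,33)→(12.5,3)  cross = 3.5·3 − 12.5·33 = -402.0000; (r_i+r_j)·cross = 16·-402.0000 = -6432.0000
edge 1: (12.5,3)→(16,14)  cross = 12.5·14 − 16·3 = 127.0000; (r_i+r_j)·cross = 28.5·127.0000 = 3619.5000
edge 2: (16,14)→(9.5,39)  cross = 16·39 − 9.5·14 = 491.0000; (r_i+r_j)·cross = 25.5·491.0000 = 12520.5000
edge 3: (9.5,39)→(7,38)  cross = 9.5·38 − 7·39 = 88.0000; (r_i+r_j)·cross = 16.5·88.0000 = 1452.0000
edge 4: (7,38)→(3.5,33)  cross = 7·33 − 3.5·38 = 98.0000; (r_i+r_j)·cross = 10.5·98.0000 = 1029.0000
Σcross = 402.0000 → A = |Σcross|/2 = 201.0000 mm²
Σ(r_i+r_j)·cross = 12189.0000 → first moment M = |Σ|/6 = 2031.5000
R_c = M/A = 2031.5000/201.0000 = 10.1070 mm
θ = 107° = 1.867502 rad
V = θ·R_c·A = 1.867502·10.1070·201.0000 = 3793.831 mm³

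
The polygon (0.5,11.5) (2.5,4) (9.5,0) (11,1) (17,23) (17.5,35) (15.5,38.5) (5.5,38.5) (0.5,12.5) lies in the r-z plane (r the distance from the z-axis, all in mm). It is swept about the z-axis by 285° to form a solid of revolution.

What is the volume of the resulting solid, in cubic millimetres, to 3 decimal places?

Profile (r,z), 9 vertices: (0.5,11.5) (2.5,4) (9.5,0) (11,1) (17,23) (17.5,35) (15.5,38.5) (5.5,38.5) (0.5,12.5)
edge 0: (0.5,11.5)→(2.5,4)  cross = 0.5·4 − 2.5·11.5 = -26.7500; (r_i+r_j)·cross = 3·-26.7500 = -80.2500
edge 1: (2.5,4)→(9.5,0)  cross = 2.5·0 − 9.5·4 = -38.0000; (r_i+r_j)·cross = 12·-38.0000 = -456.0000
edge 2: (9.5,0)→(11,1)  cross = 9.5·1 − 11·0 = 9.5000; (r_i+r_j)·cross = 20.5·9.5000 = 194.7500
edge 3: (11,1)→(17,23)  cross = 11·23 − 17·1 = 236.0000; (r_i+r_j)·cross = 28·236.0000 = 6608.0000
edge 4: (17,23)→(17.5,35)  cross = 17·35 − 17.5·23 = 192.5000; (r_i+r_j)·cross = 34.5·192.5000 = 6641.2500
edge 5: (17.5,35)→(15.5,38.5)  cross = 17.5·38.5 − 15.5·35 = 131.2500; (r_i+r_j)·cross = 33·131.2500 = 4331.2500
edge 6: (15.5,38.5)→(5.5,38.5)  cross = 15.5·38.5 − 5.5·38.5 = 385.0000; (r_i+r_j)·cross = 21·385.0000 = 8085.0000
edge 7: (5.5,38.5)→(0.5,12.5)  cross = 5.5·12.5 − 0.5·38.5 = 49.5000; (r_i+r_j)·cross = 6·49.5000 = 297.0000
edge 8: (0.5,12.5)→(0.5,11.5)  cross = 0.5·11.5 − 0.5·12.5 = -0.5000; (r_i+r_j)·cross = 1·-0.5000 = -0.5000
Σcross = 938.5000 → A = |Σcross|/2 = 469.2500 mm²
Σ(r_i+r_j)·cross = 25620.5000 → first moment M = |Σ|/6 = 4270.0833
R_c = M/A = 4270.0833/469.2500 = 9.0998 mm
θ = 285° = 4.974188 rad
V = θ·R_c·A = 4.974188·9.0998·469.2500 = 21240.199 mm³

Volume = 21240.199 mm³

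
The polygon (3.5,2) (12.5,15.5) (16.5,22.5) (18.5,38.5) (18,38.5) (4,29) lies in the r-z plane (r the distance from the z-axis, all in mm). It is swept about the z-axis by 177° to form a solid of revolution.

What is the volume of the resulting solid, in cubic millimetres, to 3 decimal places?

Profile (r,z), 6 vertices: (3.5,2) (12.5,15.5) (16.5,22.5) (18.5,38.5) (18,38.5) (4,29)
edge 0: (3.5,2)→(12.5,15.5)  cross = 3.5·15.5 − 12.5·2 = 29.2500; (r_i+r_j)·cross = 16·29.2500 = 468.0000
edge 1: (12.5,15.5)→(16.5,22.5)  cross = 12.5·22.5 − 16.5·15.5 = 25.5000; (r_i+r_j)·cross = 29·25.5000 = 739.5000
edge 2: (16.5,22.5)→(18.5,38.5)  cross = 16.5·38.5 − 18.5·22.5 = 219.0000; (r_i+r_j)·cross = 35·219.0000 = 7665.0000
edge 3: (18.5,38.5)→(18,38.5)  cross = 18.5·38.5 − 18·38.5 = 19.2500; (r_i+r_j)·cross = 36.5·19.2500 = 702.6250
edge 4: (18,38.5)→(4,29)  cross = 18·29 − 4·38.5 = 368.0000; (r_i+r_j)·cross = 22·368.0000 = 8096.0000
edge 5: (4,29)→(3.5,2)  cross = 4·2 − 3.5·29 = -93.5000; (r_i+r_j)·cross = 7.5·-93.5000 = -701.2500
Σcross = 567.5000 → A = |Σcross|/2 = 283.7500 mm²
Σ(r_i+r_j)·cross = 16969.8750 → first moment M = |Σ|/6 = 2828.3125
R_c = M/A = 2828.3125/283.7500 = 9.9676 mm
θ = 177° = 3.089233 rad
V = θ·R_c·A = 3.089233·9.9676·283.7500 = 8737.316 mm³

Volume = 8737.316 mm³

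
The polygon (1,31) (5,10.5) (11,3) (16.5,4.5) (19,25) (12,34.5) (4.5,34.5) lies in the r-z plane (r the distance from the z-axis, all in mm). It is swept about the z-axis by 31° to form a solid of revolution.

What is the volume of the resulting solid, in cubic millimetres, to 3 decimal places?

Profile (r,z), 7 vertices: (1,31) (5,10.5) (11,3) (16.5,4.5) (19,25) (12,34.5) (4.5,34.5)
edge 0: (1,31)→(5,10.5)  cross = 1·10.5 − 5·31 = -144.5000; (r_i+r_j)·cross = 6·-144.5000 = -867.0000
edge 1: (5,10.5)→(11,3)  cross = 5·3 − 11·10.5 = -100.5000; (r_i+r_j)·cross = 16·-100.5000 = -1608.0000
edge 2: (11,3)→(16.5,4.5)  cross = 11·4.5 − 16.5·3 = 0.0000; (r_i+r_j)·cross = 27.5·0.0000 = 0.0000
edge 3: (16.5,4.5)→(19,25)  cross = 16.5·25 − 19·4.5 = 327.0000; (r_i+r_j)·cross = 35.5·327.0000 = 11608.5000
edge 4: (19,25)→(12,34.5)  cross = 19·34.5 − 12·25 = 355.5000; (r_i+r_j)·cross = 31·355.5000 = 11020.5000
edge 5: (12,34.5)→(4.5,34.5)  cross = 12·34.5 − 4.5·34.5 = 258.7500; (r_i+r_j)·cross = 16.5·258.7500 = 4269.3750
edge 6: (4.5,34.5)→(1,31)  cross = 4.5·31 − 1·34.5 = 105.0000; (r_i+r_j)·cross = 5.5·105.0000 = 577.5000
Σcross = 801.2500 → A = |Σcross|/2 = 400.6250 mm²
Σ(r_i+r_j)·cross = 25000.8750 → first moment M = |Σ|/6 = 4166.8125
R_c = M/A = 4166.8125/400.6250 = 10.4008 mm
θ = 31° = 0.541052 rad
V = θ·R_c·A = 0.541052·10.4008·400.6250 = 2254.463 mm³

Volume = 2254.463 mm³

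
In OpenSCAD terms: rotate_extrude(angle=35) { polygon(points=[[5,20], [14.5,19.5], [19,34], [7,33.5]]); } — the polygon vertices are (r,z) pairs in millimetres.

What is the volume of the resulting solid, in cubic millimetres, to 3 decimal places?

Profile (r,z), 4 vertices: (5,20) (14.5,19.5) (19,34) (7,33.5)
edge 0: (5,20)→(14.5,19.5)  cross = 5·19.5 − 14.5·20 = -192.5000; (r_i+r_j)·cross = 19.5·-192.5000 = -3753.7500
edge 1: (14.5,19.5)→(19,34)  cross = 14.5·34 − 19·19.5 = 122.5000; (r_i+r_j)·cross = 33.5·122.5000 = 4103.7500
edge 2: (19,34)→(7,33.5)  cross = 19·33.5 − 7·34 = 398.5000; (r_i+r_j)·cross = 26·398.5000 = 10361.0000
edge 3: (7,33.5)→(5,20)  cross = 7·20 − 5·33.5 = -27.5000; (r_i+r_j)·cross = 12·-27.5000 = -330.0000
Σcross = 301.0000 → A = |Σcross|/2 = 150.5000 mm²
Σ(r_i+r_j)·cross = 10381.0000 → first moment M = |Σ|/6 = 1730.1667
R_c = M/A = 1730.1667/150.5000 = 11.4961 mm
θ = 35° = 0.610865 rad
V = θ·R_c·A = 0.610865·11.4961·150.5000 = 1056.899 mm³

Volume = 1056.899 mm³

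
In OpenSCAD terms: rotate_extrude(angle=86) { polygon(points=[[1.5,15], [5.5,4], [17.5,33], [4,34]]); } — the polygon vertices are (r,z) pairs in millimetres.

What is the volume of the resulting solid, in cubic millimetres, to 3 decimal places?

Volume = 3010.222 mm³

Profile (r,z), 4 vertices: (1.5,15) (5.5,4) (17.5,33) (4,34)
edge 0: (1.5,15)→(5.5,4)  cross = 1.5·4 − 5.5·15 = -76.5000; (r_i+r_j)·cross = 7·-76.5000 = -535.5000
edge 1: (5.5,4)→(17.5,33)  cross = 5.5·33 − 17.5·4 = 111.5000; (r_i+r_j)·cross = 23·111.5000 = 2564.5000
edge 2: (17.5,33)→(4,34)  cross = 17.5·34 − 4·33 = 463.0000; (r_i+r_j)·cross = 21.5·463.0000 = 9954.5000
edge 3: (4,34)→(1.5,15)  cross = 4·15 − 1.5·34 = 9.0000; (r_i+r_j)·cross = 5.5·9.0000 = 49.5000
Σcross = 507.0000 → A = |Σcross|/2 = 253.5000 mm²
Σ(r_i+r_j)·cross = 12033.0000 → first moment M = |Σ|/6 = 2005.5000
R_c = M/A = 2005.5000/253.5000 = 7.9112 mm
θ = 86° = 1.500983 rad
V = θ·R_c·A = 1.500983·7.9112·253.5000 = 3010.222 mm³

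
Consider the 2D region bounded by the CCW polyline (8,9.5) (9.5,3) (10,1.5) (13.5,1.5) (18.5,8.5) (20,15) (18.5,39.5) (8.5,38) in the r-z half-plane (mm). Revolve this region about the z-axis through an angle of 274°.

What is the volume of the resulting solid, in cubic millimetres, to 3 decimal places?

Profile (r,z), 8 vertices: (8,9.5) (9.5,3) (10,1.5) (13.5,1.5) (18.5,8.5) (20,15) (18.5,39.5) (8.5,38)
edge 0: (8,9.5)→(9.5,3)  cross = 8·3 − 9.5·9.5 = -66.2500; (r_i+r_j)·cross = 17.5·-66.2500 = -1159.3750
edge 1: (9.5,3)→(10,1.5)  cross = 9.5·1.5 − 10·3 = -15.7500; (r_i+r_j)·cross = 19.5·-15.7500 = -307.1250
edge 2: (10,1.5)→(13.5,1.5)  cross = 10·1.5 − 13.5·1.5 = -5.2500; (r_i+r_j)·cross = 23.5·-5.2500 = -123.3750
edge 3: (13.5,1.5)→(18.5,8.5)  cross = 13.5·8.5 − 18.5·1.5 = 87.0000; (r_i+r_j)·cross = 32·87.0000 = 2784.0000
edge 4: (18.5,8.5)→(20,15)  cross = 18.5·15 − 20·8.5 = 107.5000; (r_i+r_j)·cross = 38.5·107.5000 = 4138.7500
edge 5: (20,15)→(18.5,39.5)  cross = 20·39.5 − 18.5·15 = 512.5000; (r_i+r_j)·cross = 38.5·512.5000 = 19731.2500
edge 6: (18.5,39.5)→(8.5,38)  cross = 18.5·38 − 8.5·39.5 = 367.2500; (r_i+r_j)·cross = 27·367.2500 = 9915.7500
edge 7: (8.5,38)→(8,9.5)  cross = 8.5·9.5 − 8·38 = -223.2500; (r_i+r_j)·cross = 16.5·-223.2500 = -3683.6250
Σcross = 763.7500 → A = |Σcross|/2 = 381.8750 mm²
Σ(r_i+r_j)·cross = 31296.2500 → first moment M = |Σ|/6 = 5216.0417
R_c = M/A = 5216.0417/381.8750 = 13.6590 mm
θ = 274° = 4.782202 rad
V = θ·R_c·A = 4.782202·13.6590·381.8750 = 24944.166 mm³

Volume = 24944.166 mm³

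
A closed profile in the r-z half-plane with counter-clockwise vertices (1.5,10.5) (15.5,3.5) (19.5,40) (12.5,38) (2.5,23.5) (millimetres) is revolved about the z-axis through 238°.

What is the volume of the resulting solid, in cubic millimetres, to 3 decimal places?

Volume = 18893.940 mm³

Profile (r,z), 5 vertices: (1.5,10.5) (15.5,3.5) (19.5,40) (12.5,38) (2.5,23.5)
edge 0: (1.5,10.5)→(15.5,3.5)  cross = 1.5·3.5 − 15.5·10.5 = -157.5000; (r_i+r_j)·cross = 17·-157.5000 = -2677.5000
edge 1: (15.5,3.5)→(19.5,40)  cross = 15.5·40 − 19.5·3.5 = 551.7500; (r_i+r_j)·cross = 35·551.7500 = 19311.2500
edge 2: (19.5,40)→(12.5,38)  cross = 19.5·38 − 12.5·40 = 241.0000; (r_i+r_j)·cross = 32·241.0000 = 7712.0000
edge 3: (12.5,38)→(2.5,23.5)  cross = 12.5·23.5 − 2.5·38 = 198.7500; (r_i+r_j)·cross = 15·198.7500 = 2981.2500
edge 4: (2.5,23.5)→(1.5,10.5)  cross = 2.5·10.5 − 1.5·23.5 = -9.0000; (r_i+r_j)·cross = 4·-9.0000 = -36.0000
Σcross = 825.0000 → A = |Σcross|/2 = 412.5000 mm²
Σ(r_i+r_j)·cross = 27291.0000 → first moment M = |Σ|/6 = 4548.5000
R_c = M/A = 4548.5000/412.5000 = 11.0267 mm
θ = 238° = 4.153884 rad
V = θ·R_c·A = 4.153884·11.0267·412.5000 = 18893.940 mm³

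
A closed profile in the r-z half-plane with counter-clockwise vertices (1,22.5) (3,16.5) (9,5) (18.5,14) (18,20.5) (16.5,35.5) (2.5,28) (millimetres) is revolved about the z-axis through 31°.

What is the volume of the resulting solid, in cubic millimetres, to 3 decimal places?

Profile (r,z), 7 vertices: (1,22.5) (3,16.5) (9,5) (18.5,14) (18,20.5) (16.5,35.5) (2.5,28)
edge 0: (1,22.5)→(3,16.5)  cross = 1·16.5 − 3·22.5 = -51.0000; (r_i+r_j)·cross = 4·-51.0000 = -204.0000
edge 1: (3,16.5)→(9,5)  cross = 3·5 − 9·16.5 = -133.5000; (r_i+r_j)·cross = 12·-133.5000 = -1602.0000
edge 2: (9,5)→(18.5,14)  cross = 9·14 − 18.5·5 = 33.5000; (r_i+r_j)·cross = 27.5·33.5000 = 921.2500
edge 3: (18.5,14)→(18,20.5)  cross = 18.5·20.5 − 18·14 = 127.2500; (r_i+r_j)·cross = 36.5·127.2500 = 4644.6250
edge 4: (18,20.5)→(16.5,35.5)  cross = 18·35.5 − 16.5·20.5 = 300.7500; (r_i+r_j)·cross = 34.5·300.7500 = 10375.8750
edge 5: (16.5,35.5)→(2.5,28)  cross = 16.5·28 − 2.5·35.5 = 373.2500; (r_i+r_j)·cross = 19·373.2500 = 7091.7500
edge 6: (2.5,28)→(1,22.5)  cross = 2.5·22.5 − 1·28 = 28.2500; (r_i+r_j)·cross = 3.5·28.2500 = 98.8750
Σcross = 678.5000 → A = |Σcross|/2 = 339.2500 mm²
Σ(r_i+r_j)·cross = 21326.3750 → first moment M = |Σ|/6 = 3554.3958
R_c = M/A = 3554.3958/339.2500 = 10.4772 mm
θ = 31° = 0.541052 rad
V = θ·R_c·A = 0.541052·10.4772·339.2500 = 1923.113 mm³

Volume = 1923.113 mm³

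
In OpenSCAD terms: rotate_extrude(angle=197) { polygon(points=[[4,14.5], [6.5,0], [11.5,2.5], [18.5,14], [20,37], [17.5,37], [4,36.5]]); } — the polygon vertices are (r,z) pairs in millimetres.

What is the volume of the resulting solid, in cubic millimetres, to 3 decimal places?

Profile (r,z), 7 vertices: (4,14.5) (6.5,0) (11.5,2.5) (18.5,14) (20,37) (17.5,37) (4,36.5)
edge 0: (4,14.5)→(6.5,0)  cross = 4·0 − 6.5·14.5 = -94.2500; (r_i+r_j)·cross = 10.5·-94.2500 = -989.6250
edge 1: (6.5,0)→(11.5,2.5)  cross = 6.5·2.5 − 11.5·0 = 16.2500; (r_i+r_j)·cross = 18·16.2500 = 292.5000
edge 2: (11.5,2.5)→(18.5,14)  cross = 11.5·14 − 18.5·2.5 = 114.7500; (r_i+r_j)·cross = 30·114.7500 = 3442.5000
edge 3: (18.5,14)→(20,37)  cross = 18.5·37 − 20·14 = 404.5000; (r_i+r_j)·cross = 38.5·404.5000 = 15573.2500
edge 4: (20,37)→(17.5,37)  cross = 20·37 − 17.5·37 = 92.5000; (r_i+r_j)·cross = 37.5·92.5000 = 3468.7500
edge 5: (17.5,37)→(4,36.5)  cross = 17.5·36.5 − 4·37 = 490.7500; (r_i+r_j)·cross = 21.5·490.7500 = 10551.1250
edge 6: (4,36.5)→(4,14.5)  cross = 4·14.5 − 4·36.5 = -88.0000; (r_i+r_j)·cross = 8·-88.0000 = -704.0000
Σcross = 936.5000 → A = |Σcross|/2 = 468.2500 mm²
Σ(r_i+r_j)·cross = 31634.5000 → first moment M = |Σ|/6 = 5272.4167
R_c = M/A = 5272.4167/468.2500 = 11.2598 mm
θ = 197° = 3.438299 rad
V = θ·R_c·A = 3.438299·11.2598·468.2500 = 18128.143 mm³

Volume = 18128.143 mm³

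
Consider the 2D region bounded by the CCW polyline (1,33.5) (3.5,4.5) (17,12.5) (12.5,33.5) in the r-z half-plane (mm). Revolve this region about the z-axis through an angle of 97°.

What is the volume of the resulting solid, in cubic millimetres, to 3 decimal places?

Profile (r,z), 4 vertices: (1,33.5) (3.5,4.5) (17,12.5) (12.5,33.5)
edge 0: (1,33.5)→(3.5,4.5)  cross = 1·4.5 − 3.5·33.5 = -112.7500; (r_i+r_j)·cross = 4.5·-112.7500 = -507.3750
edge 1: (3.5,4.5)→(17,12.5)  cross = 3.5·12.5 − 17·4.5 = -32.7500; (r_i+r_j)·cross = 20.5·-32.7500 = -671.3750
edge 2: (17,12.5)→(12.5,33.5)  cross = 17·33.5 − 12.5·12.5 = 413.2500; (r_i+r_j)·cross = 29.5·413.2500 = 12190.8750
edge 3: (12.5,33.5)→(1,33.5)  cross = 12.5·33.5 − 1·33.5 = 385.2500; (r_i+r_j)·cross = 13.5·385.2500 = 5200.8750
Σcross = 653.0000 → A = |Σcross|/2 = 326.5000 mm²
Σ(r_i+r_j)·cross = 16213.0000 → first moment M = |Σ|/6 = 2702.1667
R_c = M/A = 2702.1667/326.5000 = 8.2762 mm
θ = 97° = 1.692969 rad
V = θ·R_c·A = 1.692969·8.2762·326.5000 = 4574.685 mm³

Volume = 4574.685 mm³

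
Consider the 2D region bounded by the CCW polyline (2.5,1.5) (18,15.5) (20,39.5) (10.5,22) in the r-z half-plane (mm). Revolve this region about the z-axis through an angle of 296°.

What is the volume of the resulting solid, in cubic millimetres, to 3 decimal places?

Profile (r,z), 4 vertices: (2.5,1.5) (18,15.5) (20,39.5) (10.5,22)
edge 0: (2.5,1.5)→(18,15.5)  cross = 2.5·15.5 − 18·1.5 = 11.7500; (r_i+r_j)·cross = 20.5·11.7500 = 240.8750
edge 1: (18,15.5)→(20,39.5)  cross = 18·39.5 − 20·15.5 = 401.0000; (r_i+r_j)·cross = 38·401.0000 = 15238.0000
edge 2: (20,39.5)→(10.5,22)  cross = 20·22 − 10.5·39.5 = 25.2500; (r_i+r_j)·cross = 30.5·25.2500 = 770.1250
edge 3: (10.5,22)→(2.5,1.5)  cross = 10.5·1.5 − 2.5·22 = -39.2500; (r_i+r_j)·cross = 13·-39.2500 = -510.2500
Σcross = 398.7500 → A = |Σcross|/2 = 199.3750 mm²
Σ(r_i+r_j)·cross = 15738.7500 → first moment M = |Σ|/6 = 2623.1250
R_c = M/A = 2623.1250/199.3750 = 13.1567 mm
θ = 296° = 5.166175 rad
V = θ·R_c·A = 5.166175·13.1567·199.3750 = 13551.522 mm³

Volume = 13551.522 mm³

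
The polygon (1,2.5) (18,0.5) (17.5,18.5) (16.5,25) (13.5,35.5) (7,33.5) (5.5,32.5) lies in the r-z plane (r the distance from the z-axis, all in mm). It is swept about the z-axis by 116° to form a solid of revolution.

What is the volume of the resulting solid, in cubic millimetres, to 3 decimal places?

Volume = 9179.792 mm³

Profile (r,z), 7 vertices: (1,2.5) (18,0.5) (17.5,18.5) (16.5,25) (13.5,35.5) (7,33.5) (5.5,32.5)
edge 0: (1,2.5)→(18,0.5)  cross = 1·0.5 − 18·2.5 = -44.5000; (r_i+r_j)·cross = 19·-44.5000 = -845.5000
edge 1: (18,0.5)→(17.5,18.5)  cross = 18·18.5 − 17.5·0.5 = 324.2500; (r_i+r_j)·cross = 35.5·324.2500 = 11510.8750
edge 2: (17.5,18.5)→(16.5,25)  cross = 17.5·25 − 16.5·18.5 = 132.2500; (r_i+r_j)·cross = 34·132.2500 = 4496.5000
edge 3: (16.5,25)→(13.5,35.5)  cross = 16.5·35.5 − 13.5·25 = 248.2500; (r_i+r_j)·cross = 30·248.2500 = 7447.5000
edge 4: (13.5,35.5)→(7,33.5)  cross = 13.5·33.5 − 7·35.5 = 203.7500; (r_i+r_j)·cross = 20.5·203.7500 = 4176.8750
edge 5: (7,33.5)→(5.5,32.5)  cross = 7·32.5 − 5.5·33.5 = 43.2500; (r_i+r_j)·cross = 12.5·43.2500 = 540.6250
edge 6: (5.5,32.5)→(1,2.5)  cross = 5.5·2.5 − 1·32.5 = -18.7500; (r_i+r_j)·cross = 6.5·-18.7500 = -121.8750
Σcross = 888.5000 → A = |Σcross|/2 = 444.2500 mm²
Σ(r_i+r_j)·cross = 27205.0000 → first moment M = |Σ|/6 = 4534.1667
R_c = M/A = 4534.1667/444.2500 = 10.2063 mm
θ = 116° = 2.024582 rad
V = θ·R_c·A = 2.024582·10.2063·444.2500 = 9179.792 mm³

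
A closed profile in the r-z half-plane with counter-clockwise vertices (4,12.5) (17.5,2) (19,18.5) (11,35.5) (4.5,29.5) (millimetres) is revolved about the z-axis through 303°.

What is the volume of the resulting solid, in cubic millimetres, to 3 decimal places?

Volume = 19441.288 mm³

Profile (r,z), 5 vertices: (4,12.5) (17.5,2) (19,18.5) (11,35.5) (4.5,29.5)
edge 0: (4,12.5)→(17.5,2)  cross = 4·2 − 17.5·12.5 = -210.7500; (r_i+r_j)·cross = 21.5·-210.7500 = -4531.1250
edge 1: (17.5,2)→(19,18.5)  cross = 17.5·18.5 − 19·2 = 285.7500; (r_i+r_j)·cross = 36.5·285.7500 = 10429.8750
edge 2: (19,18.5)→(11,35.5)  cross = 19·35.5 − 11·18.5 = 471.0000; (r_i+r_j)·cross = 30·471.0000 = 14130.0000
edge 3: (11,35.5)→(4.5,29.5)  cross = 11·29.5 − 4.5·35.5 = 164.7500; (r_i+r_j)·cross = 15.5·164.7500 = 2553.6250
edge 4: (4.5,29.5)→(4,12.5)  cross = 4.5·12.5 − 4·29.5 = -61.7500; (r_i+r_j)·cross = 8.5·-61.7500 = -524.8750
Σcross = 649.0000 → A = |Σcross|/2 = 324.5000 mm²
Σ(r_i+r_j)·cross = 22057.5000 → first moment M = |Σ|/6 = 3676.2500
R_c = M/A = 3676.2500/324.5000 = 11.3290 mm
θ = 303° = 5.288348 rad
V = θ·R_c·A = 5.288348·11.3290·324.5000 = 19441.288 mm³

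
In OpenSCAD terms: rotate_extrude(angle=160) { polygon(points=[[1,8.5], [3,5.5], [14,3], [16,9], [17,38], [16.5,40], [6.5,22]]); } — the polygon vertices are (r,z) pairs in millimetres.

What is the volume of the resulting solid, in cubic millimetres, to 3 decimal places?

Profile (r,z), 7 vertices: (1,8.5) (3,5.5) (14,3) (16,9) (17,38) (16.5,40) (6.5,22)
edge 0: (1,8.5)→(3,5.5)  cross = 1·5.5 − 3·8.5 = -20.0000; (r_i+r_j)·cross = 4·-20.0000 = -80.0000
edge 1: (3,5.5)→(14,3)  cross = 3·3 − 14·5.5 = -68.0000; (r_i+r_j)·cross = 17·-68.0000 = -1156.0000
edge 2: (14,3)→(16,9)  cross = 14·9 − 16·3 = 78.0000; (r_i+r_j)·cross = 30·78.0000 = 2340.0000
edge 3: (16,9)→(17,38)  cross = 16·38 − 17·9 = 455.0000; (r_i+r_j)·cross = 33·455.0000 = 15015.0000
edge 4: (17,38)→(16.5,40)  cross = 17·40 − 16.5·38 = 53.0000; (r_i+r_j)·cross = 33.5·53.0000 = 1775.5000
edge 5: (16.5,40)→(6.5,22)  cross = 16.5·22 − 6.5·40 = 103.0000; (r_i+r_j)·cross = 23·103.0000 = 2369.0000
edge 6: (6.5,22)→(1,8.5)  cross = 6.5·8.5 − 1·22 = 33.2500; (r_i+r_j)·cross = 7.5·33.2500 = 249.3750
Σcross = 634.2500 → A = |Σcross|/2 = 317.1250 mm²
Σ(r_i+r_j)·cross = 20512.8750 → first moment M = |Σ|/6 = 3418.8125
R_c = M/A = 3418.8125/317.1250 = 10.7806 mm
θ = 160° = 2.792527 rad
V = θ·R_c·A = 2.792527·10.7806·317.1250 = 9547.126 mm³

Volume = 9547.126 mm³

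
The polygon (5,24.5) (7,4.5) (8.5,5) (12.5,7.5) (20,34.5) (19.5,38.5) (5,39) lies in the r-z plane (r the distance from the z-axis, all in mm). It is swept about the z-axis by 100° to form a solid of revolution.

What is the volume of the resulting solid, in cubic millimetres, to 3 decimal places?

Volume = 7086.291 mm³

Profile (r,z), 7 vertices: (5,24.5) (7,4.5) (8.5,5) (12.5,7.5) (20,34.5) (19.5,38.5) (5,39)
edge 0: (5,24.5)→(7,4.5)  cross = 5·4.5 − 7·24.5 = -149.0000; (r_i+r_j)·cross = 12·-149.0000 = -1788.0000
edge 1: (7,4.5)→(8.5,5)  cross = 7·5 − 8.5·4.5 = -3.2500; (r_i+r_j)·cross = 15.5·-3.2500 = -50.3750
edge 2: (8.5,5)→(12.5,7.5)  cross = 8.5·7.5 − 12.5·5 = 1.2500; (r_i+r_j)·cross = 21·1.2500 = 26.2500
edge 3: (12.5,7.5)→(20,34.5)  cross = 12.5·34.5 − 20·7.5 = 281.2500; (r_i+r_j)·cross = 32.5·281.2500 = 9140.6250
edge 4: (20,34.5)→(19.5,38.5)  cross = 20·38.5 − 19.5·34.5 = 97.2500; (r_i+r_j)·cross = 39.5·97.2500 = 3841.3750
edge 5: (19.5,38.5)→(5,39)  cross = 19.5·39 − 5·38.5 = 568.0000; (r_i+r_j)·cross = 24.5·568.0000 = 13916.0000
edge 6: (5,39)→(5,24.5)  cross = 5·24.5 − 5·39 = -72.5000; (r_i+r_j)·cross = 10·-72.5000 = -725.0000
Σcross = 723.0000 → A = |Σcross|/2 = 361.5000 mm²
Σ(r_i+r_j)·cross = 24360.8750 → first moment M = |Σ|/6 = 4060.1458
R_c = M/A = 4060.1458/361.5000 = 11.2314 mm
θ = 100° = 1.745329 rad
V = θ·R_c·A = 1.745329·11.2314·361.5000 = 7086.291 mm³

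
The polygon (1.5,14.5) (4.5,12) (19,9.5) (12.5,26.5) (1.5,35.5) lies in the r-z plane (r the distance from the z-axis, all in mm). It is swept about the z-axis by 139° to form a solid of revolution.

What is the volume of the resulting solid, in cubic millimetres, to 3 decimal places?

Volume = 5274.242 mm³

Profile (r,z), 5 vertices: (1.5,14.5) (4.5,12) (19,9.5) (12.5,26.5) (1.5,35.5)
edge 0: (1.5,14.5)→(4.5,12)  cross = 1.5·12 − 4.5·14.5 = -47.2500; (r_i+r_j)·cross = 6·-47.2500 = -283.5000
edge 1: (4.5,12)→(19,9.5)  cross = 4.5·9.5 − 19·12 = -185.2500; (r_i+r_j)·cross = 23.5·-185.2500 = -4353.3750
edge 2: (19,9.5)→(12.5,26.5)  cross = 19·26.5 − 12.5·9.5 = 384.7500; (r_i+r_j)·cross = 31.5·384.7500 = 12119.6250
edge 3: (12.5,26.5)→(1.5,35.5)  cross = 12.5·35.5 − 1.5·26.5 = 404.0000; (r_i+r_j)·cross = 14·404.0000 = 5656.0000
edge 4: (1.5,35.5)→(1.5,14.5)  cross = 1.5·14.5 − 1.5·35.5 = -31.5000; (r_i+r_j)·cross = 3·-31.5000 = -94.5000
Σcross = 524.7500 → A = |Σcross|/2 = 262.3750 mm²
Σ(r_i+r_j)·cross = 13044.2500 → first moment M = |Σ|/6 = 2174.0417
R_c = M/A = 2174.0417/262.3750 = 8.2860 mm
θ = 139° = 2.426008 rad
V = θ·R_c·A = 2.426008·8.2860·262.3750 = 5274.242 mm³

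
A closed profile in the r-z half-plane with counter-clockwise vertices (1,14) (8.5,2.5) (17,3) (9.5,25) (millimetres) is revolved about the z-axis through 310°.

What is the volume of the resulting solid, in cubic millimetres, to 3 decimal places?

Profile (r,z), 4 vertices: (1,14) (8.5,2.5) (17,3) (9.5,25)
edge 0: (1,14)→(8.5,2.5)  cross = 1·2.5 − 8.5·14 = -116.5000; (r_i+r_j)·cross = 9.5·-116.5000 = -1106.7500
edge 1: (8.5,2.5)→(17,3)  cross = 8.5·3 − 17·2.5 = -17.0000; (r_i+r_j)·cross = 25.5·-17.0000 = -433.5000
edge 2: (17,3)→(9.5,25)  cross = 17·25 − 9.5·3 = 396.5000; (r_i+r_j)·cross = 26.5·396.5000 = 10507.2500
edge 3: (9.5,25)→(1,14)  cross = 9.5·14 − 1·25 = 108.0000; (r_i+r_j)·cross = 10.5·108.0000 = 1134.0000
Σcross = 371.0000 → A = |Σcross|/2 = 185.5000 mm²
Σ(r_i+r_j)·cross = 10101.0000 → first moment M = |Σ|/6 = 1683.5000
R_c = M/A = 1683.5000/185.5000 = 9.0755 mm
θ = 310° = 5.410521 rad
V = θ·R_c·A = 5.410521·9.0755·185.5000 = 9108.612 mm³

Volume = 9108.612 mm³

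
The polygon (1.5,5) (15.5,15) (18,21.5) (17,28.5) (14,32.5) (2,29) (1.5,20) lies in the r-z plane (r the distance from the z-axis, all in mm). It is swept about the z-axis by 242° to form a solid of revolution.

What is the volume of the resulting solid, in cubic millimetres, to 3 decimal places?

Volume = 11601.879 mm³

Profile (r,z), 7 vertices: (1.5,5) (15.5,15) (18,21.5) (17,28.5) (14,32.5) (2,29) (1.5,20)
edge 0: (1.5,5)→(15.5,15)  cross = 1.5·15 − 15.5·5 = -55.0000; (r_i+r_j)·cross = 17·-55.0000 = -935.0000
edge 1: (15.5,15)→(18,21.5)  cross = 15.5·21.5 − 18·15 = 63.2500; (r_i+r_j)·cross = 33.5·63.2500 = 2118.8750
edge 2: (18,21.5)→(17,28.5)  cross = 18·28.5 − 17·21.5 = 147.5000; (r_i+r_j)·cross = 35·147.5000 = 5162.5000
edge 3: (17,28.5)→(14,32.5)  cross = 17·32.5 − 14·28.5 = 153.5000; (r_i+r_j)·cross = 31·153.5000 = 4758.5000
edge 4: (14,32.5)→(2,29)  cross = 14·29 − 2·32.5 = 341.0000; (r_i+r_j)·cross = 16·341.0000 = 5456.0000
edge 5: (2,29)→(1.5,20)  cross = 2·20 − 1.5·29 = -3.5000; (r_i+r_j)·cross = 3.5·-3.5000 = -12.2500
edge 6: (1.5,20)→(1.5,5)  cross = 1.5·5 − 1.5·20 = -22.5000; (r_i+r_j)·cross = 3·-22.5000 = -67.5000
Σcross = 624.2500 → A = |Σcross|/2 = 312.1250 mm²
Σ(r_i+r_j)·cross = 16481.1250 → first moment M = |Σ|/6 = 2746.8542
R_c = M/A = 2746.8542/312.1250 = 8.8005 mm
θ = 242° = 4.223697 rad
V = θ·R_c·A = 4.223697·8.8005·312.1250 = 11601.879 mm³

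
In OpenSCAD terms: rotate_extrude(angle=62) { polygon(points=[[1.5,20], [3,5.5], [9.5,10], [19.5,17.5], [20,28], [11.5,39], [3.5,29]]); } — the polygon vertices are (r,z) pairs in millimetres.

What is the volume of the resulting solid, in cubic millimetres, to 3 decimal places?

Volume = 4312.501 mm³

Profile (r,z), 7 vertices: (1.5,20) (3,5.5) (9.5,10) (19.5,17.5) (20,28) (11.5,39) (3.5,29)
edge 0: (1.5,20)→(3,5.5)  cross = 1.5·5.5 − 3·20 = -51.7500; (r_i+r_j)·cross = 4.5·-51.7500 = -232.8750
edge 1: (3,5.5)→(9.5,10)  cross = 3·10 − 9.5·5.5 = -22.2500; (r_i+r_j)·cross = 12.5·-22.2500 = -278.1250
edge 2: (9.5,10)→(19.5,17.5)  cross = 9.5·17.5 − 19.5·10 = -28.7500; (r_i+r_j)·cross = 29·-28.7500 = -833.7500
edge 3: (19.5,17.5)→(20,28)  cross = 19.5·28 − 20·17.5 = 196.0000; (r_i+r_j)·cross = 39.5·196.0000 = 7742.0000
edge 4: (20,28)→(11.5,39)  cross = 20·39 − 11.5·28 = 458.0000; (r_i+r_j)·cross = 31.5·458.0000 = 14427.0000
edge 5: (11.5,39)→(3.5,29)  cross = 11.5·29 − 3.5·39 = 197.0000; (r_i+r_j)·cross = 15·197.0000 = 2955.0000
edge 6: (3.5,29)→(1.5,20)  cross = 3.5·20 − 1.5·29 = 26.5000; (r_i+r_j)·cross = 5·26.5000 = 132.5000
Σcross = 774.7500 → A = |Σcross|/2 = 387.3750 mm²
Σ(r_i+r_j)·cross = 23911.7500 → first moment M = |Σ|/6 = 3985.2917
R_c = M/A = 3985.2917/387.3750 = 10.2879 mm
θ = 62° = 1.082104 rad
V = θ·R_c·A = 1.082104·10.2879·387.3750 = 4312.501 mm³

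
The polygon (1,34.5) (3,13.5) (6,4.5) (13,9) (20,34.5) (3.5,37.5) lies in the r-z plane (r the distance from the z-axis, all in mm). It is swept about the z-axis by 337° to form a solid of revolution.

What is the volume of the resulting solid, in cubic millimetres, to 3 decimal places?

Volume = 22516.846 mm³

Profile (r,z), 6 vertices: (1,34.5) (3,13.5) (6,4.5) (13,9) (20,34.5) (3.5,37.5)
edge 0: (1,34.5)→(3,13.5)  cross = 1·13.5 − 3·34.5 = -90.0000; (r_i+r_j)·cross = 4·-90.0000 = -360.0000
edge 1: (3,13.5)→(6,4.5)  cross = 3·4.5 − 6·13.5 = -67.5000; (r_i+r_j)·cross = 9·-67.5000 = -607.5000
edge 2: (6,4.5)→(13,9)  cross = 6·9 − 13·4.5 = -4.5000; (r_i+r_j)·cross = 19·-4.5000 = -85.5000
edge 3: (13,9)→(20,34.5)  cross = 13·34.5 − 20·9 = 268.5000; (r_i+r_j)·cross = 33·268.5000 = 8860.5000
edge 4: (20,34.5)→(3.5,37.5)  cross = 20·37.5 − 3.5·34.5 = 629.2500; (r_i+r_j)·cross = 23.5·629.2500 = 14787.3750
edge 5: (3.5,37.5)→(1,34.5)  cross = 3.5·34.5 − 1·37.5 = 83.2500; (r_i+r_j)·cross = 4.5·83.2500 = 374.6250
Σcross = 819.0000 → A = |Σcross|/2 = 409.5000 mm²
Σ(r_i+r_j)·cross = 22969.5000 → first moment M = |Σ|/6 = 3828.2500
R_c = M/A = 3828.2500/409.5000 = 9.3486 mm
θ = 337° = 5.881760 rad
V = θ·R_c·A = 5.881760·9.3486·409.5000 = 22516.846 mm³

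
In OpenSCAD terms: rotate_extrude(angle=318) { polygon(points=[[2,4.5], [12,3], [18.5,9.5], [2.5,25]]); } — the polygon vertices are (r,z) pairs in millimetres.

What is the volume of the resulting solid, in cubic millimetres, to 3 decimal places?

Volume = 9390.502 mm³

Profile (r,z), 4 vertices: (2,4.5) (12,3) (18.5,9.5) (2.5,25)
edge 0: (2,4.5)→(12,3)  cross = 2·3 − 12·4.5 = -48.0000; (r_i+r_j)·cross = 14·-48.0000 = -672.0000
edge 1: (12,3)→(18.5,9.5)  cross = 12·9.5 − 18.5·3 = 58.5000; (r_i+r_j)·cross = 30.5·58.5000 = 1784.2500
edge 2: (18.5,9.5)→(2.5,25)  cross = 18.5·25 − 2.5·9.5 = 438.7500; (r_i+r_j)·cross = 21·438.7500 = 9213.7500
edge 3: (2.5,25)→(2,4.5)  cross = 2.5·4.5 − 2·25 = -38.7500; (r_i+r_j)·cross = 4.5·-38.7500 = -174.3750
Σcross = 410.5000 → A = |Σcross|/2 = 205.2500 mm²
Σ(r_i+r_j)·cross = 10151.6250 → first moment M = |Σ|/6 = 1691.9375
R_c = M/A = 1691.9375/205.2500 = 8.2433 mm
θ = 318° = 5.550147 rad
V = θ·R_c·A = 5.550147·8.2433·205.2500 = 9390.502 mm³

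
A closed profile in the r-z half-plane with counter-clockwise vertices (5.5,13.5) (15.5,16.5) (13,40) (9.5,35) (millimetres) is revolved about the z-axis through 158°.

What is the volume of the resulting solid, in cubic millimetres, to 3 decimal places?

Volume = 4500.436 mm³

Profile (r,z), 4 vertices: (5.5,13.5) (15.5,16.5) (13,40) (9.5,35)
edge 0: (5.5,13.5)→(15.5,16.5)  cross = 5.5·16.5 − 15.5·13.5 = -118.5000; (r_i+r_j)·cross = 21·-118.5000 = -2488.5000
edge 1: (15.5,16.5)→(13,40)  cross = 15.5·40 − 13·16.5 = 405.5000; (r_i+r_j)·cross = 28.5·405.5000 = 11556.7500
edge 2: (13,40)→(9.5,35)  cross = 13·35 − 9.5·40 = 75.0000; (r_i+r_j)·cross = 22.5·75.0000 = 1687.5000
edge 3: (9.5,35)→(5.5,13.5)  cross = 9.5·13.5 − 5.5·35 = -64.2500; (r_i+r_j)·cross = 15·-64.2500 = -963.7500
Σcross = 297.7500 → A = |Σcross|/2 = 148.8750 mm²
Σ(r_i+r_j)·cross = 9792.0000 → first moment M = |Σ|/6 = 1632.0000
R_c = M/A = 1632.0000/148.8750 = 10.9622 mm
θ = 158° = 2.757620 rad
V = θ·R_c·A = 2.757620·10.9622·148.8750 = 4500.436 mm³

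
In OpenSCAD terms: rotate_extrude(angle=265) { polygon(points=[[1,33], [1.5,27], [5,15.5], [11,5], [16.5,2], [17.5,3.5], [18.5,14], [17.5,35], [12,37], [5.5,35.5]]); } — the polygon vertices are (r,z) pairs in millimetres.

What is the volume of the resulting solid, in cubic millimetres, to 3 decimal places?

Volume = 21994.096 mm³

Profile (r,z), 10 vertices: (1,33) (1.5,27) (5,15.5) (11,5) (16.5,2) (17.5,3.5) (18.5,14) (17.5,35) (12,37) (5.5,35.5)
edge 0: (1,33)→(1.5,27)  cross = 1·27 − 1.5·33 = -22.5000; (r_i+r_j)·cross = 2.5·-22.5000 = -56.2500
edge 1: (1.5,27)→(5,15.5)  cross = 1.5·15.5 − 5·27 = -111.7500; (r_i+r_j)·cross = 6.5·-111.7500 = -726.3750
edge 2: (5,15.5)→(11,5)  cross = 5·5 − 11·15.5 = -145.5000; (r_i+r_j)·cross = 16·-145.5000 = -2328.0000
edge 3: (11,5)→(16.5,2)  cross = 11·2 − 16.5·5 = -60.5000; (r_i+r_j)·cross = 27.5·-60.5000 = -1663.7500
edge 4: (16.5,2)→(17.5,3.5)  cross = 16.5·3.5 − 17.5·2 = 22.7500; (r_i+r_j)·cross = 34·22.7500 = 773.5000
edge 5: (17.5,3.5)→(18.5,14)  cross = 17.5·14 − 18.5·3.5 = 180.2500; (r_i+r_j)·cross = 36·180.2500 = 6489.0000
edge 6: (18.5,14)→(17.5,35)  cross = 18.5·35 − 17.5·14 = 402.5000; (r_i+r_j)·cross = 36·402.5000 = 14490.0000
edge 7: (17.5,35)→(12,37)  cross = 17.5·37 − 12·35 = 227.5000; (r_i+r_j)·cross = 29.5·227.5000 = 6711.2500
edge 8: (12,37)→(5.5,35.5)  cross = 12·35.5 − 5.5·37 = 222.5000; (r_i+r_j)·cross = 17.5·222.5000 = 3893.7500
edge 9: (5.5,35.5)→(1,33)  cross = 5.5·33 − 1·35.5 = 146.0000; (r_i+r_j)·cross = 6.5·146.0000 = 949.0000
Σcross = 861.2500 → A = |Σcross|/2 = 430.6250 mm²
Σ(r_i+r_j)·cross = 28532.1250 → first moment M = |Σ|/6 = 4755.3542
R_c = M/A = 4755.3542/430.6250 = 11.0429 mm
θ = 265° = 4.625123 rad
V = θ·R_c·A = 4.625123·11.0429·430.6250 = 21994.096 mm³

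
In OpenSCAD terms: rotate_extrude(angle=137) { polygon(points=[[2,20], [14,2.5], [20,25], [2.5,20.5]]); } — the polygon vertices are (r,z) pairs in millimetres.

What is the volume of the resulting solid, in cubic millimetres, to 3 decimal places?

Volume = 5443.441 mm³

Profile (r,z), 4 vertices: (2,20) (14,2.5) (20,25) (2.5,20.5)
edge 0: (2,20)→(14,2.5)  cross = 2·2.5 − 14·20 = -275.0000; (r_i+r_j)·cross = 16·-275.0000 = -4400.0000
edge 1: (14,2.5)→(20,25)  cross = 14·25 − 20·2.5 = 300.0000; (r_i+r_j)·cross = 34·300.0000 = 10200.0000
edge 2: (20,25)→(2.5,20.5)  cross = 20·20.5 − 2.5·25 = 347.5000; (r_i+r_j)·cross = 22.5·347.5000 = 7818.7500
edge 3: (2.5,20.5)→(2,20)  cross = 2.5·20 − 2·20.5 = 9.0000; (r_i+r_j)·cross = 4.5·9.0000 = 40.5000
Σcross = 381.5000 → A = |Σcross|/2 = 190.7500 mm²
Σ(r_i+r_j)·cross = 13659.2500 → first moment M = |Σ|/6 = 2276.5417
R_c = M/A = 2276.5417/190.7500 = 11.9347 mm
θ = 137° = 2.391101 rad
V = θ·R_c·A = 2.391101·11.9347·190.7500 = 5443.441 mm³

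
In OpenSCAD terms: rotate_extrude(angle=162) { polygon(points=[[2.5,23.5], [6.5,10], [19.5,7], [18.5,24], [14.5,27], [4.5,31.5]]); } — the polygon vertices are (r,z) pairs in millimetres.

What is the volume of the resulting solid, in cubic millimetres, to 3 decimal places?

Profile (r,z), 6 vertices: (2.5,23.5) (6.5,10) (19.5,7) (18.5,24) (14.5,27) (4.5,31.5)
edge 0: (2.5,23.5)→(6.5,10)  cross = 2.5·10 − 6.5·23.5 = -127.7500; (r_i+r_j)·cross = 9·-127.7500 = -1149.7500
edge 1: (6.5,10)→(19.5,7)  cross = 6.5·7 − 19.5·10 = -149.5000; (r_i+r_j)·cross = 26·-149.5000 = -3887.0000
edge 2: (19.5,7)→(18.5,24)  cross = 19.5·24 − 18.5·7 = 338.5000; (r_i+r_j)·cross = 38·338.5000 = 12863.0000
edge 3: (18.5,24)→(14.5,27)  cross = 18.5·27 − 14.5·24 = 151.5000; (r_i+r_j)·cross = 33·151.5000 = 4999.5000
edge 4: (14.5,27)→(4.5,31.5)  cross = 14.5·31.5 − 4.5·27 = 335.2500; (r_i+r_j)·cross = 19·335.2500 = 6369.7500
edge 5: (4.5,31.5)→(2.5,23.5)  cross = 4.5·23.5 − 2.5·31.5 = 27.0000; (r_i+r_j)·cross = 7·27.0000 = 189.0000
Σcross = 575.0000 → A = |Σcross|/2 = 287.5000 mm²
Σ(r_i+r_j)·cross = 19384.5000 → first moment M = |Σ|/6 = 3230.7500
R_c = M/A = 3230.7500/287.5000 = 11.2374 mm
θ = 162° = 2.827433 rad
V = θ·R_c·A = 2.827433·11.2374·287.5000 = 9134.730 mm³

Volume = 9134.730 mm³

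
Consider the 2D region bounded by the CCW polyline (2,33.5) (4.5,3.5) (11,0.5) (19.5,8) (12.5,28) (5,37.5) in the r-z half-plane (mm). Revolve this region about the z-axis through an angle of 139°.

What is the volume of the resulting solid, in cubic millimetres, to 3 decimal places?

Volume = 8718.667 mm³

Profile (r,z), 6 vertices: (2,33.5) (4.5,3.5) (11,0.5) (19.5,8) (12.5,28) (5,37.5)
edge 0: (2,33.5)→(4.5,3.5)  cross = 2·3.5 − 4.5·33.5 = -143.7500; (r_i+r_j)·cross = 6.5·-143.7500 = -934.3750
edge 1: (4.5,3.5)→(11,0.5)  cross = 4.5·0.5 − 11·3.5 = -36.2500; (r_i+r_j)·cross = 15.5·-36.2500 = -561.8750
edge 2: (11,0.5)→(19.5,8)  cross = 11·8 − 19.5·0.5 = 78.2500; (r_i+r_j)·cross = 30.5·78.2500 = 2386.6250
edge 3: (19.5,8)→(12.5,28)  cross = 19.5·28 − 12.5·8 = 446.0000; (r_i+r_j)·cross = 32·446.0000 = 14272.0000
edge 4: (12.5,28)→(5,37.5)  cross = 12.5·37.5 − 5·28 = 328.7500; (r_i+r_j)·cross = 17.5·328.7500 = 5753.1250
edge 5: (5,37.5)→(2,33.5)  cross = 5·33.5 − 2·37.5 = 92.5000; (r_i+r_j)·cross = 7·92.5000 = 647.5000
Σcross = 765.5000 → A = |Σcross|/2 = 382.7500 mm²
Σ(r_i+r_j)·cross = 21563.0000 → first moment M = |Σ|/6 = 3593.8333
R_c = M/A = 3593.8333/382.7500 = 9.3895 mm
θ = 139° = 2.426008 rad
V = θ·R_c·A = 2.426008·9.3895·382.7500 = 8718.667 mm³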